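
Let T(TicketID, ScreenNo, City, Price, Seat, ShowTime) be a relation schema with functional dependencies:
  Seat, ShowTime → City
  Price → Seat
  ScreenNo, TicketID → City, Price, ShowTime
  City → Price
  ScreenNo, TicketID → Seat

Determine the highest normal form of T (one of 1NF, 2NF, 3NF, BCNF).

Candidate key: {ScreenNo, TicketID}. Prime attributes: {ScreenNo, TicketID}.
Seat, ShowTime → City: {Seat, ShowTime}⁺ = {City, Price, Seat, ShowTime}, which is not all of the attributes, so the left side is not a superkey — BCNF is violated.
Because {City} is non-prime and the left side of Seat, ShowTime → City is not a superkey, the relation is not in 3NF.
No proper subset of a key has a non-prime attribute in its closure, so there is no partial dependency; 2NF holds.

2NF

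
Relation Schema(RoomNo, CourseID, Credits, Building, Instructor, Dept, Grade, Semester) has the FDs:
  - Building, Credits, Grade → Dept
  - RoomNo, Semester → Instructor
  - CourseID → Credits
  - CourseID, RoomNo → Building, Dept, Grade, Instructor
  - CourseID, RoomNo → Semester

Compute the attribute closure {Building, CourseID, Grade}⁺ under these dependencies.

Start with {Building, CourseID, Grade}.
CourseID → Credits applies; add {Credits} → now {Building, CourseID, Credits, Grade}.
Building, Credits, Grade → Dept applies; add {Dept} → now {Building, CourseID, Credits, Dept, Grade}.
No further FD applies.

{Building, CourseID, Credits, Dept, Grade}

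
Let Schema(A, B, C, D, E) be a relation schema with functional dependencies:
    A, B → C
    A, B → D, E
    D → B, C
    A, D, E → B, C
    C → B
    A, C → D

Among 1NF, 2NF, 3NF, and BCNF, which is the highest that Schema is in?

Candidate keys: {A, B}, {A, C}, {A, D}. Prime attributes: {A, B, C, D}.
D → B, C breaks BCNF: {D}⁺ = {B, C, D}, so {D} is not a superkey.
But every attribute on its right side ({B, C}) is prime, and the same holds for every other non-superkey FD, so 3NF still holds.

3NF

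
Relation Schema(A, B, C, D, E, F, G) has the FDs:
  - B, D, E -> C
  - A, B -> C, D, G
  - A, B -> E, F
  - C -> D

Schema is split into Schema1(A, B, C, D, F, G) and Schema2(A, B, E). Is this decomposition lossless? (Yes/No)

The shared attributes are {A, B} and {A, B}⁺ = {A, B, C, D, E, F, G}.
This includes all of Schema1, so the common attributes are a superkey of Schema1 — the join is lossless.

Yes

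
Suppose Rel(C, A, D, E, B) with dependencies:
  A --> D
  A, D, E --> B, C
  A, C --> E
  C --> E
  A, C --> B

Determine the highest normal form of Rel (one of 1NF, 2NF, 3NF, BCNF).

1NF

Candidate keys: {A, C}, {A, E}. Prime attributes: {A, C, E}.
A --> D breaks BCNF: {A}⁺ = {A, D}, so {A} is not a superkey.
A --> D has non-prime {D} on the right and a non-superkey on the left, so 3NF fails.
{A} is a proper subset of the key {A, C}, and {A}⁺ contains the non-prime attribute {D} — a partial dependency, so 2NF is violated.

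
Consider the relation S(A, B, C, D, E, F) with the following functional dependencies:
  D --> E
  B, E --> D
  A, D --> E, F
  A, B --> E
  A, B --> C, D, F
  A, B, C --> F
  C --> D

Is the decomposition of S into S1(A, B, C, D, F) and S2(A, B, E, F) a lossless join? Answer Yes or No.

The shared attributes are {A, B, F} and {A, B, F}⁺ = {A, B, C, D, E, F}.
Since S1 ⊆ {A, B, C, D, E, F}, the intersection is a superkey of S1; the decomposition is lossless.

Yes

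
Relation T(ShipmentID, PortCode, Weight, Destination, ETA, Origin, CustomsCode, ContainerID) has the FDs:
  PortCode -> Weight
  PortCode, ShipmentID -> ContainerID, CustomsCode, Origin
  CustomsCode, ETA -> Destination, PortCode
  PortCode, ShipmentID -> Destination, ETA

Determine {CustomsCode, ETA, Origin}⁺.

{CustomsCode, Destination, ETA, Origin, PortCode, Weight}

Start with {CustomsCode, ETA, Origin}.
CustomsCode, ETA -> Destination, PortCode applies; add {Destination, PortCode} → now {CustomsCode, Destination, ETA, Origin, PortCode}.
PortCode -> Weight applies; add {Weight} → now {CustomsCode, Destination, ETA, Origin, PortCode, Weight}.
No further FD applies.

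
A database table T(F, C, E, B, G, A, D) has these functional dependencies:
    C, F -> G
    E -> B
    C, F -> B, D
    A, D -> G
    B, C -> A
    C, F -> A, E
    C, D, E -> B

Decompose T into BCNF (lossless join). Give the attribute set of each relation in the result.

{A, C, E}; {A, D, G}; {B, E}; {C, D, E, F}

Candidate key of the original relation: {C, F}.
{A, B, C, D, E, F, G}: {E} determines {B, E} here but is not a superkey — split on E -> B, giving {B, E} and {A, C, D, E, F, G}.
{B, E} is in BCNF.
{A, C, D, E, F, G}: {A, D} determines {A, D, G} here but is not a superkey — split on A, D -> G, giving {A, D, G} and {A, C, D, E, F}.
{A, D, G} is in BCNF.
{A, C, D, E, F}: {C, D, E} determines {A, C, D, E} here but is not a superkey — split on C, D, E -> A, giving {A, C, D, E} and {C, D, E, F}.
{A, C, D, E}: {C, E} determines {A, C, E} here but is not a superkey — split on C, E -> A, giving {A, C, E} and {C, D, E}.
{A, C, E} is in BCNF.
{C, D, E} is in BCNF.
{C, D, E, F} is in BCNF.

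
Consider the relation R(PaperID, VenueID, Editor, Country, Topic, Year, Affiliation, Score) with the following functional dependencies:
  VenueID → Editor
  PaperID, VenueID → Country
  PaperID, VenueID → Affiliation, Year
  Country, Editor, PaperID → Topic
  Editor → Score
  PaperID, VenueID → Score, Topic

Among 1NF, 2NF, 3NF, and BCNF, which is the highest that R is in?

Candidate key: {PaperID, VenueID}. Prime attributes: {PaperID, VenueID}.
VenueID → Editor: {VenueID}⁺ = {Editor, Score, VenueID}, which is not all of the attributes, so the left side is not a superkey — BCNF is violated.
VenueID → Editor has non-prime {Editor} on the right and a non-superkey on the left, so 3NF fails.
The proper key subset {VenueID} of {PaperID, VenueID} determines non-prime {Editor, Score}, so the relation is not even in 2NF.

1NF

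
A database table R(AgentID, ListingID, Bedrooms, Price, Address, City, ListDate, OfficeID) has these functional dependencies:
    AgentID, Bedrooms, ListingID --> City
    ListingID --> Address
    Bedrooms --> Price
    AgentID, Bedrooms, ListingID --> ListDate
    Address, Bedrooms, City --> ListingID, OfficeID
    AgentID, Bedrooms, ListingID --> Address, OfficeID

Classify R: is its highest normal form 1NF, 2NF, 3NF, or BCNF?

1NF

Candidate keys: {Address, AgentID, Bedrooms, City}, {AgentID, Bedrooms, ListingID}. Prime attributes: {Address, AgentID, Bedrooms, City, ListingID}.
For ListingID --> Address we have {ListingID}⁺ = {Address, ListingID}; {ListingID} is not a superkey, so BCNF fails.
Because {Price} is non-prime and the left side of Bedrooms --> Price is not a superkey, the relation is not in 3NF.
{Bedrooms} is a proper subset of the key {AgentID, Bedrooms, ListingID}, and {Bedrooms}⁺ contains the non-prime attribute {Price} — a partial dependency, so 2NF is violated.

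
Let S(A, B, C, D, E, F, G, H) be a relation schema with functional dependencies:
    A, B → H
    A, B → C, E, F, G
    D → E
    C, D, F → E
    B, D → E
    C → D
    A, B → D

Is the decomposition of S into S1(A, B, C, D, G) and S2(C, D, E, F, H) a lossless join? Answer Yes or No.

The shared attributes are {C, D} and {C, D}⁺ = {C, D, E}.
Neither S1 nor S2 is contained in that closure, so the decomposition is lossy.

No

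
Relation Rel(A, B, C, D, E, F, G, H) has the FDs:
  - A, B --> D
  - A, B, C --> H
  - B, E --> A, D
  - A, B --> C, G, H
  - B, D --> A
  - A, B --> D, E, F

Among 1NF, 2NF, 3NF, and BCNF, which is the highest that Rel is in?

Candidate keys: {A, B}, {B, D}, {B, E}. Prime attributes: {A, B, D, E}.
Every FD has a superkey on the left, so the relation is in BCNF.

BCNF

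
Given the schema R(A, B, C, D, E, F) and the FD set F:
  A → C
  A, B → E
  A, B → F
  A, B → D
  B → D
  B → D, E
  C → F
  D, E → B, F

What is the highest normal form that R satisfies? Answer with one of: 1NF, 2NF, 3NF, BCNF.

1NF

Candidate keys: {A, B}, {A, D, E}. Prime attributes: {A, B, D, E}.
A → C breaks BCNF: {A}⁺ = {A, C, F}, so {A} is not a superkey.
Because {C} is non-prime and the left side of A → C is not a superkey, the relation is not in 3NF.
{A} is a proper subset of the key {A, B}, and {A}⁺ contains the non-prime attributes {C, F} — a partial dependency, so 2NF is violated.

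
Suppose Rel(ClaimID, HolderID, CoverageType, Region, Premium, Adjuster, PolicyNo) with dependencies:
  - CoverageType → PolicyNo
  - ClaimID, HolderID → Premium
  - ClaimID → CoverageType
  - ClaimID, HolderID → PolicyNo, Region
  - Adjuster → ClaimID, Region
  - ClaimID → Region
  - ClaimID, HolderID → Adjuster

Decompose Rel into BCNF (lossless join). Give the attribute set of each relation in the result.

Candidate keys of the original relation: {Adjuster, HolderID}, {ClaimID, HolderID}.
Within {Adjuster, ClaimID, CoverageType, HolderID, PolicyNo, Premium, Region}: {CoverageType}⁺ ∩ {Adjuster, ClaimID, CoverageType, HolderID, PolicyNo, Premium, Region} = {CoverageType, PolicyNo}, not the whole set, so CoverageType → PolicyNo violates BCNF; decompose into {CoverageType, PolicyNo} and {Adjuster, ClaimID, CoverageType, HolderID, Premium, Region}.
{CoverageType, PolicyNo}: every determinant is a superkey — BCNF.
Within {Adjuster, ClaimID, CoverageType, HolderID, Premium, Region}: {ClaimID}⁺ ∩ {Adjuster, ClaimID, CoverageType, HolderID, Premium, Region} = {ClaimID, CoverageType, Region}, not the whole set, so ClaimID → CoverageType, Region violates BCNF; decompose into {ClaimID, CoverageType, Region} and {Adjuster, ClaimID, HolderID, Premium}.
{ClaimID, CoverageType, Region}: every determinant is a superkey — BCNF.
Within {Adjuster, ClaimID, HolderID, Premium}: {Adjuster}⁺ ∩ {Adjuster, ClaimID, HolderID, Premium} = {Adjuster, ClaimID}, not the whole set, so Adjuster → ClaimID violates BCNF; decompose into {Adjuster, ClaimID} and {Adjuster, HolderID, Premium}.
{Adjuster, ClaimID}: every determinant is a superkey — BCNF.
{Adjuster, HolderID, Premium}: every determinant is a superkey — BCNF.

{Adjuster, ClaimID}; {Adjuster, HolderID, Premium}; {ClaimID, CoverageType, Region}; {CoverageType, PolicyNo}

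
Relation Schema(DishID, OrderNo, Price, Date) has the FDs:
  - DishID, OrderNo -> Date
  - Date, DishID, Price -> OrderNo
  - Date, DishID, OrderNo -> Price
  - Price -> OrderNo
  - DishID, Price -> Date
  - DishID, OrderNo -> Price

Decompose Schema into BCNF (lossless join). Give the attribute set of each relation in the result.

Candidate keys of the original relation: {DishID, OrderNo}, {DishID, Price}.
{Date, DishID, OrderNo, Price}: {Price} determines {OrderNo, Price} here but is not a superkey — split on Price -> OrderNo, giving {OrderNo, Price} and {Date, DishID, Price}.
{OrderNo, Price}: every determinant is a superkey — BCNF.
{Date, DishID, Price}: every determinant is a superkey — BCNF.

{Date, DishID, Price}; {OrderNo, Price}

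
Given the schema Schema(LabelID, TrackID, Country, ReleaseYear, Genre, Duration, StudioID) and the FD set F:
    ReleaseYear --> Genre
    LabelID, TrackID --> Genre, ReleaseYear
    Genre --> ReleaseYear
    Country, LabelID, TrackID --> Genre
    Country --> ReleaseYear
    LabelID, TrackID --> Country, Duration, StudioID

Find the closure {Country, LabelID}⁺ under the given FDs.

{Country, Genre, LabelID, ReleaseYear}

Start with {Country, LabelID}.
Country --> ReleaseYear applies; add {ReleaseYear} → now {Country, LabelID, ReleaseYear}.
ReleaseYear --> Genre applies; add {Genre} → now {Country, Genre, LabelID, ReleaseYear}.
No further FD applies.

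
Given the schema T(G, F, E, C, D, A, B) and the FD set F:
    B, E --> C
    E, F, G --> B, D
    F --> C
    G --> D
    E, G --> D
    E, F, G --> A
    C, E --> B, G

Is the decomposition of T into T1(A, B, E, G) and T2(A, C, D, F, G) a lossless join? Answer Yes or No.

The shared attributes are {A, G} and {A, G}⁺ = {A, D, G}.
T1 ⊄ {A, D, G} and T2 ⊄ {A, D, G}, so the split is lossy.

No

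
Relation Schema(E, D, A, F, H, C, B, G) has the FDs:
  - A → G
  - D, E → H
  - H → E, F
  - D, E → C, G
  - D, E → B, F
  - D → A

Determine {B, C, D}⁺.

Start with {B, C, D}.
D → A applies; add {A} → now {A, B, C, D}.
A → G applies; add {G} → now {A, B, C, D, G}.
No further FD applies.

{A, B, C, D, G}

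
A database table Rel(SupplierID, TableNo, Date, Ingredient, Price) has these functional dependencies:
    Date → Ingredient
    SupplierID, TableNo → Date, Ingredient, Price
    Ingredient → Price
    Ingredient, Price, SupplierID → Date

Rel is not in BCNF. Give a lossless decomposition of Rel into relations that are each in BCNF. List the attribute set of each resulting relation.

Candidate key of the original relation: {SupplierID, TableNo}.
In {Date, Ingredient, Price, SupplierID, TableNo}, {Date} is not a superkey ({Date}⁺ restricted to this set is {Date, Ingredient, Price}), so split on Date → Ingredient, Price into {Date, Ingredient, Price} and {Date, SupplierID, TableNo}.
In {Date, Ingredient, Price}, {Ingredient} is not a superkey ({Ingredient}⁺ restricted to this set is {Ingredient, Price}), so split on Ingredient → Price into {Ingredient, Price} and {Date, Ingredient}.
{Ingredient, Price}: every determinant is a superkey — BCNF.
{Date, Ingredient}: every determinant is a superkey — BCNF.
{Date, SupplierID, TableNo}: every determinant is a superkey — BCNF.

{Date, Ingredient}; {Date, SupplierID, TableNo}; {Ingredient, Price}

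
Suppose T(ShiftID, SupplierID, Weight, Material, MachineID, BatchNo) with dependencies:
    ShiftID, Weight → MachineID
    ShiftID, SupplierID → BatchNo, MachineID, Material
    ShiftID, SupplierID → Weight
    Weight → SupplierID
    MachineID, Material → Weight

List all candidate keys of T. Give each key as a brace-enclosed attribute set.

Attributes never on any right-hand side: {ShiftID} — every candidate key must contain it.
{ShiftID, SupplierID}⁺ = {BatchNo, MachineID, Material, ShiftID, SupplierID, Weight}, which is every attribute, so {ShiftID, SupplierID} is a candidate key.
{ShiftID, Weight}⁺ = {BatchNo, MachineID, Material, ShiftID, SupplierID, Weight}, which is every attribute, so {ShiftID, Weight} is a candidate key.
{MachineID, Material, ShiftID}⁺ = {BatchNo, MachineID, Material, ShiftID, SupplierID, Weight}, which is every attribute, so {MachineID, Material, ShiftID} is a candidate key.
These are minimal and exhaustive — every other superkey contains one of them.

{MachineID, Material, ShiftID}, {ShiftID, SupplierID}, {ShiftID, Weight}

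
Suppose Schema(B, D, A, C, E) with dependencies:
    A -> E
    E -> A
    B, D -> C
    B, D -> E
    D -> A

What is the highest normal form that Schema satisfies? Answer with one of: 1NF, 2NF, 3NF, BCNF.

1NF

Candidate key: {B, D}. Prime attributes: {B, D}.
A -> E: {A}⁺ = {A, E}, which is not all of the attributes, so the left side is not a superkey — BCNF is violated.
Because {E} is non-prime and the left side of A -> E is not a superkey, the relation is not in 3NF.
{D} is a proper subset of the key {B, D}, and {D}⁺ contains the non-prime attributes {A, E} — a partial dependency, so 2NF is violated.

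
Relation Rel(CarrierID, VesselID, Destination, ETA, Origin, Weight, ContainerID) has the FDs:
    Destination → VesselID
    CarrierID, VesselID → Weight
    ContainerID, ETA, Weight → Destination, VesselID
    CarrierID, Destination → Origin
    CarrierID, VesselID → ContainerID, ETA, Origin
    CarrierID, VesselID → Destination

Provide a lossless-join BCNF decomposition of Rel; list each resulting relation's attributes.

{CarrierID, ContainerID, ETA, Origin, Weight}; {ContainerID, Destination, ETA, Weight}; {Destination, VesselID}

Candidate keys of the original relation: {CarrierID, ContainerID, ETA, Weight}, {CarrierID, Destination}, {CarrierID, VesselID}.
Within {CarrierID, ContainerID, Destination, ETA, Origin, VesselID, Weight}: {Destination}⁺ ∩ {CarrierID, ContainerID, Destination, ETA, Origin, VesselID, Weight} = {Destination, VesselID}, not the whole set, so Destination → VesselID violates BCNF; decompose into {Destination, VesselID} and {CarrierID, ContainerID, Destination, ETA, Origin, Weight}.
{Destination, VesselID}: every determinant is a superkey — BCNF.
Within {CarrierID, ContainerID, Destination, ETA, Origin, Weight}: {ContainerID, ETA, Weight}⁺ ∩ {CarrierID, ContainerID, Destination, ETA, Origin, Weight} = {ContainerID, Destination, ETA, Weight}, not the whole set, so ContainerID, ETA, Weight → Destination violates BCNF; decompose into {ContainerID, Destination, ETA, Weight} and {CarrierID, ContainerID, ETA, Origin, Weight}.
{ContainerID, Destination, ETA, Weight}: every determinant is a superkey — BCNF.
{CarrierID, ContainerID, ETA, Origin, Weight}: every determinant is a superkey — BCNF.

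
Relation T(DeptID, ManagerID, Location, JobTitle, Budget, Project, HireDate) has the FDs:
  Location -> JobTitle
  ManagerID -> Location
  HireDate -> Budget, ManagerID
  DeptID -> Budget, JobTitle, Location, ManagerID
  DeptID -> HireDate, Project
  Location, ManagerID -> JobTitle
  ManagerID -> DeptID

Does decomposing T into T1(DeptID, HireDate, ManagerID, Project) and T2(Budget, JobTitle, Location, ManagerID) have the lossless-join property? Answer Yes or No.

Yes

The shared attributes are {ManagerID} and {ManagerID}⁺ = {Budget, DeptID, HireDate, JobTitle, Location, ManagerID, Project}.
T1 is contained in that closure, so T1 ∩ T2 -> T1 holds and the join is lossless.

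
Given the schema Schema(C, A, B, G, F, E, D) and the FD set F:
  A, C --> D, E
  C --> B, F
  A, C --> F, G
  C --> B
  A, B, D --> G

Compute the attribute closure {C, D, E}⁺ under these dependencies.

{B, C, D, E, F}

Start with {C, D, E}.
C --> B, F applies; add {B, F} → now {B, C, D, E, F}.
No further FD applies.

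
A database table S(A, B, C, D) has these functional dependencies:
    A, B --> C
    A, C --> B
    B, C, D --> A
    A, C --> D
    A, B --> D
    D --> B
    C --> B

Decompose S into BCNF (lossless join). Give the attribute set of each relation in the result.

{A, C, D}; {B, D}

Candidate keys of the original relation: {A, B}, {A, C}, {A, D}, {C, D}.
{A, B, C, D}: {D} determines {B, D} here but is not a superkey — split on D --> B, giving {B, D} and {A, C, D}.
{B, D}: every determinant is a superkey — BCNF.
{A, C, D}: every determinant is a superkey — BCNF.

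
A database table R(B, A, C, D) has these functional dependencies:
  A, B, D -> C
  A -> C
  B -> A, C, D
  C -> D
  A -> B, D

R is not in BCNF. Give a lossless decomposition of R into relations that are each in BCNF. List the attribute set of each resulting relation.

Candidate keys of the original relation: {A}, {B}.
In {A, B, C, D}, {C} is not a superkey ({C}⁺ restricted to this set is {C, D}), so split on C -> D into {C, D} and {A, B, C}.
{C, D} is in BCNF.
{A, B, C} is in BCNF.

{A, B, C}; {C, D}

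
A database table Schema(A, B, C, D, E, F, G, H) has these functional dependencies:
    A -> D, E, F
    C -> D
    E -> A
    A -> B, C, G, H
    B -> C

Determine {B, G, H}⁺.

{B, C, D, G, H}

Start with {B, G, H}.
B -> C applies; add {C} → now {B, C, G, H}.
C -> D applies; add {D} → now {B, C, D, G, H}.
No further FD applies.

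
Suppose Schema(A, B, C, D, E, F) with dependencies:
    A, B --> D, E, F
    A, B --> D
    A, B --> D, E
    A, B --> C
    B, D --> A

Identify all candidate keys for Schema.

Attributes never on any right-hand side: {B} — every candidate key must contain it.
Closure of {A, B} is {A, B, C, D, E, F}, the whole schema; {A, B} is a candidate key.
Closure of {B, D} is {A, B, C, D, E, F}, the whole schema; {B, D} is a candidate key.
No proper subset of any of these is a key, and no other minimal superkey exists.

{A, B}, {B, D}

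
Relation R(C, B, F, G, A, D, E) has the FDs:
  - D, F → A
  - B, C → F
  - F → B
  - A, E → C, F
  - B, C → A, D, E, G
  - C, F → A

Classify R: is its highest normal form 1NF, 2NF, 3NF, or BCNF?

3NF

Candidate keys: {A, E}, {B, C}, {C, F}, {D, E, F}. Prime attributes: {A, B, C, D, E, F}.
D, F → A: {D, F}⁺ = {A, B, D, F}, which is not all of the attributes, so the left side is not a superkey — BCNF is violated.
Since {A} ⊆ prime attributes and every other non-superkey FD also has a prime right side, the schema is in 3NF.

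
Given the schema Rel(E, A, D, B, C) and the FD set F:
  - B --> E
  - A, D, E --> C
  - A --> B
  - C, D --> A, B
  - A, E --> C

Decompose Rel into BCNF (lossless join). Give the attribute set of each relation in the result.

{A, B, C}; {A, D}; {B, E}

Candidate keys of the original relation: {A, D}, {C, D}.
Within {A, B, C, D, E}: {B}⁺ ∩ {A, B, C, D, E} = {B, E}, not the whole set, so B --> E violates BCNF; decompose into {B, E} and {A, B, C, D}.
{B, E}: every determinant is a superkey — BCNF.
Within {A, B, C, D}: {A}⁺ ∩ {A, B, C, D} = {A, B, C}, not the whole set, so A --> B, C violates BCNF; decompose into {A, B, C} and {A, D}.
{A, B, C}: every determinant is a superkey — BCNF.
{A, D}: every determinant is a superkey — BCNF.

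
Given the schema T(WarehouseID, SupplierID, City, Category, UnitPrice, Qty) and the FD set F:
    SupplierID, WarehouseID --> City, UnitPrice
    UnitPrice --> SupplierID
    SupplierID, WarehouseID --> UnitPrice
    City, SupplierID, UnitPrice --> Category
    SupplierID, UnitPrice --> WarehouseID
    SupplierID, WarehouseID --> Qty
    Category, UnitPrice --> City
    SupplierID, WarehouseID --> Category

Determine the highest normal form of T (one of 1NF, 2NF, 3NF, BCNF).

Candidate keys: {SupplierID, WarehouseID}, {UnitPrice}. Prime attributes: {SupplierID, UnitPrice, WarehouseID}.
Each dependency's left side is a superkey — BCNF holds.

BCNF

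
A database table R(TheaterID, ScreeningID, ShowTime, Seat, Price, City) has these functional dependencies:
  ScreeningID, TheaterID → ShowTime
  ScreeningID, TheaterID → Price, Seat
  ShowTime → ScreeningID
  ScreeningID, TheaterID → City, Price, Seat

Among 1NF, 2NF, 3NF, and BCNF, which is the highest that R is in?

Candidate keys: {ScreeningID, TheaterID}, {ShowTime, TheaterID}. Prime attributes: {ScreeningID, ShowTime, TheaterID}.
ShowTime → ScreeningID: {ShowTime}⁺ = {ScreeningID, ShowTime}, which is not all of the attributes, so the left side is not a superkey — BCNF is violated.
Since {ScreeningID} ⊆ prime attributes and every other non-superkey FD also has a prime right side, the schema is in 3NF.

3NF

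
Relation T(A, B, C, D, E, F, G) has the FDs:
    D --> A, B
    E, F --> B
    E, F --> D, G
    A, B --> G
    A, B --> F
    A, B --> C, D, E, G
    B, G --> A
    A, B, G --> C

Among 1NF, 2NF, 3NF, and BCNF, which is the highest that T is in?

Candidate keys: {A, B}, {B, G}, {D}, {E, F}. Prime attributes: {A, B, D, E, F, G}.
Each dependency's left side is a superkey — BCNF holds.

BCNF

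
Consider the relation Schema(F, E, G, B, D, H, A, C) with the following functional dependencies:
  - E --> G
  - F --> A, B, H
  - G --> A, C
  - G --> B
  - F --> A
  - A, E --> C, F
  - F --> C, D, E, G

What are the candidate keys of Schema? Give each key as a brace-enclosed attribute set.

Closure of {E} is {A, B, C, D, E, F, G, H}, the whole schema; {E} is a candidate key.
Closure of {F} is {A, B, C, D, E, F, G, H}, the whole schema; {F} is a candidate key.
No proper subset of any of these is a key, and no other minimal superkey exists.

{E}, {F}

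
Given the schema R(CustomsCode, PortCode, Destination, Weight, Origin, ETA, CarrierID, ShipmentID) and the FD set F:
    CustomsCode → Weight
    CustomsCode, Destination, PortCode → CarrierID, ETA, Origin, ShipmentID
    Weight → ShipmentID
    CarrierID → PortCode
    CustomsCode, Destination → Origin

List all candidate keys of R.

{CarrierID, CustomsCode, Destination}, {CustomsCode, Destination, PortCode}

{CustomsCode, Destination} never appear on the right of any FD, so every key must include all of them.
{CarrierID, CustomsCode, Destination} is a candidate key since {CarrierID, CustomsCode, Destination}⁺ = {CarrierID, CustomsCode, Destination, ETA, Origin, PortCode, ShipmentID, Weight} covers every attribute.
{CustomsCode, Destination, PortCode} is a candidate key since {CustomsCode, Destination, PortCode}⁺ = {CarrierID, CustomsCode, Destination, ETA, Origin, PortCode, ShipmentID, Weight} covers every attribute.
These are minimal and exhaustive — every other superkey contains one of them.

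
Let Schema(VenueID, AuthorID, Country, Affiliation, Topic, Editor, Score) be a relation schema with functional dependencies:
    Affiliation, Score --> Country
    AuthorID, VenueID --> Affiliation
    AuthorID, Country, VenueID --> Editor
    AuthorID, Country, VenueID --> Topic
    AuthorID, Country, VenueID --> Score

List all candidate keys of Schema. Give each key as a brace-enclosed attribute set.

{AuthorID, Country, VenueID}, {AuthorID, Score, VenueID}

No FD produces {AuthorID, VenueID}, so they must be in every candidate key.
{AuthorID, Country, VenueID} is a candidate key since {AuthorID, Country, VenueID}⁺ = {Affiliation, AuthorID, Country, Editor, Score, Topic, VenueID} covers every attribute.
{AuthorID, Score, VenueID} is a candidate key since {AuthorID, Score, VenueID}⁺ = {Affiliation, AuthorID, Country, Editor, Score, Topic, VenueID} covers every attribute.
No proper subset of any of these is a key, and no other minimal superkey exists.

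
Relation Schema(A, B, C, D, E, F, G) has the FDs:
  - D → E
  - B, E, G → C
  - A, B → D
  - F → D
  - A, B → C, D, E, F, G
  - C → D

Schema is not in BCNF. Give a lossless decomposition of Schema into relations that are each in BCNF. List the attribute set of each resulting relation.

{A, B, F, G}; {B, C, F, G}; {D, E}; {D, F}

Candidate key of the original relation: {A, B}.
{A, B, C, D, E, F, G}: {D} determines {D, E} here but is not a superkey — split on D → E, giving {D, E} and {A, B, C, D, F, G}.
{D, E} has no BCNF violation.
{A, B, C, D, F, G}: {F} determines {D, F} here but is not a superkey — split on F → D, giving {D, F} and {A, B, C, F, G}.
{D, F} has no BCNF violation.
{A, B, C, F, G}: {B, F, G} determines {B, C, F, G} here but is not a superkey — split on B, F, G → C, giving {B, C, F, G} and {A, B, F, G}.
{B, C, F, G} has no BCNF violation.
{A, B, F, G} has no BCNF violation.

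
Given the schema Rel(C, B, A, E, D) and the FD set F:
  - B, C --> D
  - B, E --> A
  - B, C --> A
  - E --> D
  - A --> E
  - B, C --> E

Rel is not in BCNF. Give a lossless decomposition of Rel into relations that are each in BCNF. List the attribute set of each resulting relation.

{A, B}; {A, E}; {B, C, E}; {D, E}

Candidate key of the original relation: {B, C}.
{A, B, C, D, E}: {B, E} determines {A, B, D, E} here but is not a superkey — split on B, E --> A, D, giving {A, B, D, E} and {B, C, E}.
{A, B, D, E}: {E} determines {D, E} here but is not a superkey — split on E --> D, giving {D, E} and {A, B, E}.
{D, E} has no BCNF violation.
{A, B, E}: {A} determines {A, E} here but is not a superkey — split on A --> E, giving {A, E} and {A, B}.
{A, E} has no BCNF violation.
{A, B} has no BCNF violation.
{B, C, E} has no BCNF violation.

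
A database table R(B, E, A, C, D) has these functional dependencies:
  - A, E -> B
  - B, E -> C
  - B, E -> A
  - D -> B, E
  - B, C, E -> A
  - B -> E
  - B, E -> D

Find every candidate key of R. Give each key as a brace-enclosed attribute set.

{A, E}, {B}, {D}

{B}⁺ = {A, B, C, D, E} — all of the relation — so {B} is a candidate key.
{D}⁺ = {A, B, C, D, E} — all of the relation — so {D} is a candidate key.
{A, E}⁺ = {A, B, C, D, E} — all of the relation — so {A, E} is a candidate key.
These are minimal and exhaustive — every other superkey contains one of them.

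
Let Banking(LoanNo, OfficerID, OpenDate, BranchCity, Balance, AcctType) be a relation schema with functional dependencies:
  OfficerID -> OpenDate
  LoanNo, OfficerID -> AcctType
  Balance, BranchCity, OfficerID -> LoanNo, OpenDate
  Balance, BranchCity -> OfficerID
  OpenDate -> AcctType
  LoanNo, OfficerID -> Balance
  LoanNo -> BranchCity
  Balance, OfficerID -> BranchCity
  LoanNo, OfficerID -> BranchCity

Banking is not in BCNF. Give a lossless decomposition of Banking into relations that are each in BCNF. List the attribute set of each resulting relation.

{AcctType, OpenDate}; {Balance, LoanNo, OfficerID}; {BranchCity, LoanNo}; {OfficerID, OpenDate}

Candidate keys of the original relation: {Balance, BranchCity}, {Balance, LoanNo}, {Balance, OfficerID}, {LoanNo, OfficerID}.
In {AcctType, Balance, BranchCity, LoanNo, OfficerID, OpenDate}, {OfficerID} is not a superkey ({OfficerID}⁺ restricted to this set is {AcctType, OfficerID, OpenDate}), so split on OfficerID -> AcctType, OpenDate into {AcctType, OfficerID, OpenDate} and {Balance, BranchCity, LoanNo, OfficerID}.
In {AcctType, OfficerID, OpenDate}, {OpenDate} is not a superkey ({OpenDate}⁺ restricted to this set is {AcctType, OpenDate}), so split on OpenDate -> AcctType into {AcctType, OpenDate} and {OfficerID, OpenDate}.
{AcctType, OpenDate} has no BCNF violation.
{OfficerID, OpenDate} has no BCNF violation.
In {Balance, BranchCity, LoanNo, OfficerID}, {LoanNo} is not a superkey ({LoanNo}⁺ restricted to this set is {BranchCity, LoanNo}), so split on LoanNo -> BranchCity into {BranchCity, LoanNo} and {Balance, LoanNo, OfficerID}.
{BranchCity, LoanNo} has no BCNF violation.
{Balance, LoanNo, OfficerID} has no BCNF violation.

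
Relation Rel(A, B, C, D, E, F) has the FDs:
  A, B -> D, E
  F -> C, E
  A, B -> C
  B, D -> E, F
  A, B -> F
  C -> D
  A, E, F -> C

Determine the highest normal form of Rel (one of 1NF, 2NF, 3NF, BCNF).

Candidate key: {A, B}. Prime attributes: {A, B}.
For F -> C, E we have {F}⁺ = {C, D, E, F}; {F} is not a superkey, so BCNF fails.
F -> C, E determines the non-prime attributes {C, E} from a non-superkey — 3NF is violated.
No proper subset of a key has a non-prime attribute in its closure, so there is no partial dependency; 2NF holds.

2NF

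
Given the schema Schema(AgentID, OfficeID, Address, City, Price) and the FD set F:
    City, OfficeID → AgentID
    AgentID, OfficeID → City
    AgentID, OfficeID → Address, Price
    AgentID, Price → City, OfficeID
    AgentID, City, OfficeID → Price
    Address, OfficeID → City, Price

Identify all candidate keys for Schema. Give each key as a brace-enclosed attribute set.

{Address, OfficeID}, {AgentID, OfficeID}, {AgentID, Price}, {City, OfficeID}

{Address, OfficeID} is a candidate key since {Address, OfficeID}⁺ = {Address, AgentID, City, OfficeID, Price} covers every attribute.
{AgentID, OfficeID} is a candidate key since {AgentID, OfficeID}⁺ = {Address, AgentID, City, OfficeID, Price} covers every attribute.
{AgentID, Price} is a candidate key since {AgentID, Price}⁺ = {Address, AgentID, City, OfficeID, Price} covers every attribute.
{City, OfficeID} is a candidate key since {City, OfficeID}⁺ = {Address, AgentID, City, OfficeID, Price} covers every attribute.
No proper subset of any of these is a key, and no other minimal superkey exists.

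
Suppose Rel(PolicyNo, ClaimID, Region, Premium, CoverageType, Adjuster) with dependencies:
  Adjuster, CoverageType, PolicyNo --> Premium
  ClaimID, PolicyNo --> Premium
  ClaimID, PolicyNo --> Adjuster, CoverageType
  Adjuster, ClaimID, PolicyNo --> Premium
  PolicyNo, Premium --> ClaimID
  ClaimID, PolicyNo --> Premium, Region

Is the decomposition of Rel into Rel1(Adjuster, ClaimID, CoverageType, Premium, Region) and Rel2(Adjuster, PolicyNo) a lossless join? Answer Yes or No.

Rel1 ∩ Rel2 = {Adjuster}; its closure under F is {Adjuster}.
The closure covers neither Rel1 nor Rel2 entirely; the join is not lossless.

No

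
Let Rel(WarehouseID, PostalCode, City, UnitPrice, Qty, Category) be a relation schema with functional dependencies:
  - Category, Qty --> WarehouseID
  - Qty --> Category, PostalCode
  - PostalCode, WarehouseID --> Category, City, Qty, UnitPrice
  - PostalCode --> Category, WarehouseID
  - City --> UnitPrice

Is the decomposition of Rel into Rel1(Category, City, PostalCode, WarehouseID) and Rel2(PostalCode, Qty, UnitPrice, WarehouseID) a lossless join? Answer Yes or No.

Rel1 ∩ Rel2 = {PostalCode, WarehouseID}; its closure under F is {Category, City, PostalCode, Qty, UnitPrice, WarehouseID}.
Since Rel1 ⊆ {Category, City, PostalCode, Qty, UnitPrice, WarehouseID}, the intersection is a superkey of Rel1; the decomposition is lossless.

Yes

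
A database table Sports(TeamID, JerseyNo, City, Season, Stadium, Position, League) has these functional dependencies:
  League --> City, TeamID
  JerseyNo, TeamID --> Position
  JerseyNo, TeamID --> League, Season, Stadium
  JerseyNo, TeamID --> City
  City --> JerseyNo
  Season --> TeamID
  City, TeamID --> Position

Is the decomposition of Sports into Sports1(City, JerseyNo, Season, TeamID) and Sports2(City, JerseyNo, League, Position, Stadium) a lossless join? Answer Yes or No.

Sports1 ∩ Sports2 = {City, JerseyNo}; its closure under F is {City, JerseyNo}.
The closure covers neither Sports1 nor Sports2 entirely; the join is not lossless.

No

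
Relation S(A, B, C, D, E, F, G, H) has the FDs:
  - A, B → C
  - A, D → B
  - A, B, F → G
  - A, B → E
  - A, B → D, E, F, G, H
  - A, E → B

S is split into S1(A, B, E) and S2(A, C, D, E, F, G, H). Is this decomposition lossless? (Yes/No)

Yes

Common attributes: {A, E}; their closure is {A, B, C, D, E, F, G, H}.
This includes all of S1, so the common attributes are a superkey of S1 — the join is lossless.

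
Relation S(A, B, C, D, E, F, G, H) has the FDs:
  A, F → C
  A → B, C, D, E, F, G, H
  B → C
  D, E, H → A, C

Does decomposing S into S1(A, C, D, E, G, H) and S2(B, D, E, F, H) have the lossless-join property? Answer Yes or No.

S1 ∩ S2 = {D, E, H}; its closure under F is {A, B, C, D, E, F, G, H}.
Since S1 ⊆ {A, B, C, D, E, F, G, H}, the intersection is a superkey of S1; the decomposition is lossless.

Yes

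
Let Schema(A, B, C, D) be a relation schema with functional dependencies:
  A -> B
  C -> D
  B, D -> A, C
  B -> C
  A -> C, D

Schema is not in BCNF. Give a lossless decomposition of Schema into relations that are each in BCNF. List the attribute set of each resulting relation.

Candidate keys of the original relation: {A}, {B}.
{A, B, C, D}: {C} determines {C, D} here but is not a superkey — split on C -> D, giving {C, D} and {A, B, C}.
{C, D} is in BCNF.
{A, B, C} is in BCNF.

{A, B, C}; {C, D}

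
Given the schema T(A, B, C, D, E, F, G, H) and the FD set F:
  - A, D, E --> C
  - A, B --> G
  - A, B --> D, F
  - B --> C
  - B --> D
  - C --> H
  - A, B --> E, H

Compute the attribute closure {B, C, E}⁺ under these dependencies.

{B, C, D, E, H}

Start with {B, C, E}.
B --> D applies; add {D} → now {B, C, D, E}.
C --> H applies; add {H} → now {B, C, D, E, H}.
No further FD applies.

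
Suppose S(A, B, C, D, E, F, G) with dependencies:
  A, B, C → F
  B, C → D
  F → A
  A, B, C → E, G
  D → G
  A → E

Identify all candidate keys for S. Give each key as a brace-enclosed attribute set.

{A, B, C}, {B, C, F}

{B, C} never appear on the right of any FD, so every key must include all of them.
{A, B, C}⁺ = {A, B, C, D, E, F, G} — all of the relation — so {A, B, C} is a candidate key.
{B, C, F}⁺ = {A, B, C, D, E, F, G} — all of the relation — so {B, C, F} is a candidate key.
Any other superkey properly contains one of these, so there are no further candidate keys.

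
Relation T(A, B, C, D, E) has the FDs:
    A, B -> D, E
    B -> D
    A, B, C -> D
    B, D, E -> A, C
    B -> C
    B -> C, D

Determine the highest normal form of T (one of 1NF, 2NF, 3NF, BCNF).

Candidate keys: {A, B}, {B, E}. Prime attributes: {A, B, E}.
B -> D: {B}⁺ = {B, C, D}, which is not all of the attributes, so the left side is not a superkey — BCNF is violated.
Because {D} is non-prime and the left side of B -> D is not a superkey, the relation is not in 3NF.
The proper key subset {B} of {A, B} determines non-prime {C, D}, so the relation is not even in 2NF.

1NF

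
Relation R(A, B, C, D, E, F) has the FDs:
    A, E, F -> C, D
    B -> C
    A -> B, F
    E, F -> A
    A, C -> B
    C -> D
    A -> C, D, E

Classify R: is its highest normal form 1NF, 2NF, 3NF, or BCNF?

Candidate keys: {A}, {E, F}. Prime attributes: {A, E, F}.
B -> C breaks BCNF: {B}⁺ = {B, C, D}, so {B} is not a superkey.
B -> C determines the non-prime attribute {C} from a non-superkey — 3NF is violated.
No non-prime attribute depends on a proper subset of any candidate key, so 2NF holds.

2NF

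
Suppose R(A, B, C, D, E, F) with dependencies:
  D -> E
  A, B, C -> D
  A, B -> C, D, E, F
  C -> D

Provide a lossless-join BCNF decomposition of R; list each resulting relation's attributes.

Candidate key of the original relation: {A, B}.
Within {A, B, C, D, E, F}: {D}⁺ ∩ {A, B, C, D, E, F} = {D, E}, not the whole set, so D -> E violates BCNF; decompose into {D, E} and {A, B, C, D, F}.
{D, E} is in BCNF.
Within {A, B, C, D, F}: {C}⁺ ∩ {A, B, C, D, F} = {C, D}, not the whole set, so C -> D violates BCNF; decompose into {C, D} and {A, B, C, F}.
{C, D} is in BCNF.
{A, B, C, F} is in BCNF.

{A, B, C, F}; {C, D}; {D, E}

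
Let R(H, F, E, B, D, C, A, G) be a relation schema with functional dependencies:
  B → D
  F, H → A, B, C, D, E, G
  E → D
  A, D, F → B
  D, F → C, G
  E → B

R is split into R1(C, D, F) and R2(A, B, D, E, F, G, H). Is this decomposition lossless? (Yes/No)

Yes

Common attributes: {D, F}; their closure is {C, D, F, G}.
R1 is contained in that closure, so R1 ∩ R2 → R1 holds and the join is lossless.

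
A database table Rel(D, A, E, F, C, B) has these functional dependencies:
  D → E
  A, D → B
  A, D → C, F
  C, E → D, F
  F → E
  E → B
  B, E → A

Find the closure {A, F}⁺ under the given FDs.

Start with {A, F}.
F → E applies; add {E} → now {A, E, F}.
E → B applies; add {B} → now {A, B, E, F}.
No further FD applies.

{A, B, E, F}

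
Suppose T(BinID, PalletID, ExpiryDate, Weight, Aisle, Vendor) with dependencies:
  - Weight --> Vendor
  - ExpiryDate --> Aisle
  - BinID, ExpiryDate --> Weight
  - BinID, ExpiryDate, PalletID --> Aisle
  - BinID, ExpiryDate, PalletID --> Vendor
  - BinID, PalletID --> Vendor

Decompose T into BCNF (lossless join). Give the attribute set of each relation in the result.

{Aisle, ExpiryDate}; {BinID, ExpiryDate, PalletID}; {BinID, ExpiryDate, Weight}; {Vendor, Weight}

Candidate key of the original relation: {BinID, ExpiryDate, PalletID}.
{Aisle, BinID, ExpiryDate, PalletID, Vendor, Weight}: {Weight} determines {Vendor, Weight} here but is not a superkey — split on Weight --> Vendor, giving {Vendor, Weight} and {Aisle, BinID, ExpiryDate, PalletID, Weight}.
{Vendor, Weight}: every determinant is a superkey — BCNF.
{Aisle, BinID, ExpiryDate, PalletID, Weight}: {ExpiryDate} determines {Aisle, ExpiryDate} here but is not a superkey — split on ExpiryDate --> Aisle, giving {Aisle, ExpiryDate} and {BinID, ExpiryDate, PalletID, Weight}.
{Aisle, ExpiryDate}: every determinant is a superkey — BCNF.
{BinID, ExpiryDate, PalletID, Weight}: {BinID, ExpiryDate} determines {BinID, ExpiryDate, Weight} here but is not a superkey — split on BinID, ExpiryDate --> Weight, giving {BinID, ExpiryDate, Weight} and {BinID, ExpiryDate, PalletID}.
{BinID, ExpiryDate, Weight}: every determinant is a superkey — BCNF.
{BinID, ExpiryDate, PalletID}: every determinant is a superkey — BCNF.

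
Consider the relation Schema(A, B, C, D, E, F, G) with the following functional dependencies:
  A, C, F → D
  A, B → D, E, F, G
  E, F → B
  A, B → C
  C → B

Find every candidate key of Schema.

No FD produces {A}, so it must be in every candidate key.
Closure of {A, B} is {A, B, C, D, E, F, G}, the whole schema; {A, B} is a candidate key.
Closure of {A, C} is {A, B, C, D, E, F, G}, the whole schema; {A, C} is a candidate key.
Closure of {A, E, F} is {A, B, C, D, E, F, G}, the whole schema; {A, E, F} is a candidate key.
These are minimal and exhaustive — every other superkey contains one of them.

{A, B}, {A, C}, {A, E, F}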